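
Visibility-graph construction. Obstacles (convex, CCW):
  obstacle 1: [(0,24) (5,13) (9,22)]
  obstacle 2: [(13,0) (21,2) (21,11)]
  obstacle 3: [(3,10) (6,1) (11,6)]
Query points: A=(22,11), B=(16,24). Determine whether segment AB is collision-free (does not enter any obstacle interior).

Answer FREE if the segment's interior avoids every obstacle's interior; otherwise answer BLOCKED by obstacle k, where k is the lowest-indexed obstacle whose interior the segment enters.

FREE

Obstacle 1 [(0,24) (5,13) (9,22)]:
  edge (0,24)–(5,13): clear
  edge (5,13)–(9,22): clear
  edge (9,22)–(0,24): clear
  midpoint (19,35/2) outside
  → clear
Obstacle 2 [(13,0) (21,2) (21,11)]:
  edge (13,0)–(21,2): clear
  edge (21,2)–(21,11): clear
  edge (21,11)–(13,0): clear
  midpoint (19,35/2) outside
  → clear
Obstacle 3 [(3,10) (6,1) (11,6)]:
  edge (3,10)–(6,1): clear
  edge (6,1)–(11,6): clear
  edge (11,6)–(3,10): clear
  midpoint (19,35/2) outside
  → clear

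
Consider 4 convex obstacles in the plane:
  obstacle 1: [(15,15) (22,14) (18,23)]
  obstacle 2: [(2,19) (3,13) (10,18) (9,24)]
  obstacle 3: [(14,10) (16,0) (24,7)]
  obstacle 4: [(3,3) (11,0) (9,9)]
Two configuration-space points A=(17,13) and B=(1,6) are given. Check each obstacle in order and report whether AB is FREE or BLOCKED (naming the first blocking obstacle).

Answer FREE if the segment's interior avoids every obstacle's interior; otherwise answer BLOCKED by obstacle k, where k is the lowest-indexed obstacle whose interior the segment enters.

Obstacle 1 [(15,15) (22,14) (18,23)]:
  edge (15,15)–(22,14): clear
  edge (22,14)–(18,23): clear
  edge (18,23)–(15,15): clear
  midpoint (9,19/2) outside
  → clear
Obstacle 2 [(2,19) (3,13) (10,18) (9,24)]:
  edge (2,19)–(3,13): clear
  edge (3,13)–(10,18): clear
  edge (10,18)–(9,24): clear
  edge (9,24)–(2,19): clear
  midpoint (9,19/2) outside
  → clear
Obstacle 3 [(14,10) (16,0) (24,7)]:
  edge (14,10)–(16,0): clear
  edge (16,0)–(24,7): clear
  edge (24,7)–(14,10): clear
  midpoint (9,19/2) outside
  → clear
Obstacle 4 [(3,3) (11,0) (9,9)]:
  edge (3,3)–(11,0): clear
  edge (11,0)–(9,9): clear
  edge (9,9)–(3,3): clear
  midpoint (9,19/2) outside
  → clear

FREE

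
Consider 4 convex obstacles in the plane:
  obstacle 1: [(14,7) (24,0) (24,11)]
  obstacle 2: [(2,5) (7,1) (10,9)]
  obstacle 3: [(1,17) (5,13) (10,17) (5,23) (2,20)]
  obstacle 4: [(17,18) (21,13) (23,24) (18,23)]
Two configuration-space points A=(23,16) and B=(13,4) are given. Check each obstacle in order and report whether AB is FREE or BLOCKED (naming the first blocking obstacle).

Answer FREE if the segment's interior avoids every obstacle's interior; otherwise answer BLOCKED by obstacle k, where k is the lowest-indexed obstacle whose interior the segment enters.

BLOCKED by obstacle 1

Obstacle 1 [(14,7) (24,0) (24,11)]:
  edge (14,7)–(24,0): crosses AB
  edge (24,0)–(24,11): clear
  edge (24,11)–(14,7): crosses AB
  → BLOCKED
Obstacle 2 [(2,5) (7,1) (10,9)]:
  edge (2,5)–(7,1): clear
  edge (7,1)–(10,9): clear
  edge (10,9)–(2,5): clear
  midpoint (18,10) outside
  → clear
Obstacle 3 [(1,17) (5,13) (10,17) (5,23) (2,20)]:
  edge (1,17)–(5,13): clear
  edge (5,13)–(10,17): clear
  edge (10,17)–(5,23): clear
  edge (5,23)–(2,20): clear
  edge (2,20)–(1,17): clear
  midpoint (18,10) outside
  → clear
Obstacle 4 [(17,18) (21,13) (23,24) (18,23)]:
  edge (17,18)–(21,13): crosses AB
  edge (21,13)–(23,24): crosses AB
  edge (23,24)–(18,23): clear
  edge (18,23)–(17,18): clear
  → BLOCKED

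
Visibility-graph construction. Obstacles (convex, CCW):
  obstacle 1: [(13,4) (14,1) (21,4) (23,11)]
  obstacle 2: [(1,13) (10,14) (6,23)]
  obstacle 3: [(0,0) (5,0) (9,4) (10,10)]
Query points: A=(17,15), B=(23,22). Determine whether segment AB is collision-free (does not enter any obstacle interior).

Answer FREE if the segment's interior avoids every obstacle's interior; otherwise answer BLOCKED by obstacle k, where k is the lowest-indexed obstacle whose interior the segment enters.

FREE

Obstacle 1 [(13,4) (14,1) (21,4) (23,11)]:
  edge (13,4)–(14,1): clear
  edge (14,1)–(21,4): clear
  edge (21,4)–(23,11): clear
  edge (23,11)–(13,4): clear
  midpoint (20,37/2) outside
  → clear
Obstacle 2 [(1,13) (10,14) (6,23)]:
  edge (1,13)–(10,14): clear
  edge (10,14)–(6,23): clear
  edge (6,23)–(1,13): clear
  midpoint (20,37/2) outside
  → clear
Obstacle 3 [(0,0) (5,0) (9,4) (10,10)]:
  edge (0,0)–(5,0): clear
  edge (5,0)–(9,4): clear
  edge (9,4)–(10,10): clear
  edge (10,10)–(0,0): clear
  midpoint (20,37/2) outside
  → clear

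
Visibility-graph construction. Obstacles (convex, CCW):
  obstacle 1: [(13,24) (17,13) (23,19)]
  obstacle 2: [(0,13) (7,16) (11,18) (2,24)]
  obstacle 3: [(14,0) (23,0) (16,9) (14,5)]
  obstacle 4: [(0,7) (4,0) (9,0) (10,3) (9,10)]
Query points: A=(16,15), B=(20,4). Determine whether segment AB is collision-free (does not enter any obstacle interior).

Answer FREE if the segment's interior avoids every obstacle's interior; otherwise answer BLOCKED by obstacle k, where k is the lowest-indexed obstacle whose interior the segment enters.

Obstacle 1 [(13,24) (17,13) (23,19)]:
  edge (13,24)–(17,13): clear
  edge (17,13)–(23,19): clear
  edge (23,19)–(13,24): clear
  midpoint (18,19/2) outside
  → clear
Obstacle 2 [(0,13) (7,16) (11,18) (2,24)]:
  edge (0,13)–(7,16): clear
  edge (7,16)–(11,18): clear
  edge (11,18)–(2,24): clear
  edge (2,24)–(0,13): clear
  midpoint (18,19/2) outside
  → clear
Obstacle 3 [(14,0) (23,0) (16,9) (14,5)]:
  edge (14,0)–(23,0): clear
  edge (23,0)–(16,9): clear
  edge (16,9)–(14,5): clear
  edge (14,5)–(14,0): clear
  midpoint (18,19/2) outside
  → clear
Obstacle 4 [(0,7) (4,0) (9,0) (10,3) (9,10)]:
  edge (0,7)–(4,0): clear
  edge (4,0)–(9,0): clear
  edge (9,0)–(10,3): clear
  edge (10,3)–(9,10): clear
  edge (9,10)–(0,7): clear
  midpoint (18,19/2) outside
  → clear

FREE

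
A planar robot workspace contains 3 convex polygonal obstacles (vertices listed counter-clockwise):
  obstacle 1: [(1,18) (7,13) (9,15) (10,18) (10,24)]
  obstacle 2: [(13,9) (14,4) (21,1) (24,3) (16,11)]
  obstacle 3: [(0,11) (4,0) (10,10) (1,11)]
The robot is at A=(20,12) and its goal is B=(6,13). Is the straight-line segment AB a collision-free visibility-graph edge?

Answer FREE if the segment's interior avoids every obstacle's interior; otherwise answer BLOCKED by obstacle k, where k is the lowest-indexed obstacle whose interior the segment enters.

FREE

Obstacle 1 [(1,18) (7,13) (9,15) (10,18) (10,24)]:
  edge (1,18)–(7,13): clear
  edge (7,13)–(9,15): clear
  edge (9,15)–(10,18): clear
  edge (10,18)–(10,24): clear
  edge (10,24)–(1,18): clear
  midpoint (13,25/2) outside
  → clear
Obstacle 2 [(13,9) (14,4) (21,1) (24,3) (16,11)]:
  edge (13,9)–(14,4): clear
  edge (14,4)–(21,1): clear
  edge (21,1)–(24,3): clear
  edge (24,3)–(16,11): clear
  edge (16,11)–(13,9): clear
  midpoint (13,25/2) outside
  → clear
Obstacle 3 [(0,11) (4,0) (10,10) (1,11)]:
  edge (0,11)–(4,0): clear
  edge (4,0)–(10,10): clear
  edge (10,10)–(1,11): clear
  edge (1,11)–(0,11): clear
  midpoint (13,25/2) outside
  → clear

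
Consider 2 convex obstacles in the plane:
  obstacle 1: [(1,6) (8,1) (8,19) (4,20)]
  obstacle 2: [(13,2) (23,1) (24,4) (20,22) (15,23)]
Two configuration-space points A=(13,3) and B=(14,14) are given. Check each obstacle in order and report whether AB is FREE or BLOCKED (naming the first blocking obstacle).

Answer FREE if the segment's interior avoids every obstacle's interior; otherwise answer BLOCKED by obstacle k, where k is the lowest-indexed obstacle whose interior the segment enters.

FREE

Obstacle 1 [(1,6) (8,1) (8,19) (4,20)]:
  edge (1,6)–(8,1): clear
  edge (8,1)–(8,19): clear
  edge (8,19)–(4,20): clear
  edge (4,20)–(1,6): clear
  midpoint (27/2,17/2) outside
  → clear
Obstacle 2 [(13,2) (23,1) (24,4) (20,22) (15,23)]:
  edge (13,2)–(23,1): clear
  edge (23,1)–(24,4): clear
  edge (24,4)–(20,22): clear
  edge (20,22)–(15,23): clear
  edge (15,23)–(13,2): clear
  midpoint (27/2,17/2) outside
  → clear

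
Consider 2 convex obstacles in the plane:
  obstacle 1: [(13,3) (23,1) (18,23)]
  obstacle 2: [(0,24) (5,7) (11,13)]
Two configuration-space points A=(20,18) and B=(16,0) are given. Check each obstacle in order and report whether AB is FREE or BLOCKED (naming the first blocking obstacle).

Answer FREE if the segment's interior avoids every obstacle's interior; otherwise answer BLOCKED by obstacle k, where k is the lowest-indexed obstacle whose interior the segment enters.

BLOCKED by obstacle 1

Obstacle 1 [(13,3) (23,1) (18,23)]:
  edge (13,3)–(23,1): crosses AB
  edge (23,1)–(18,23): crosses AB
  edge (18,23)–(13,3): clear
  → BLOCKED
Obstacle 2 [(0,24) (5,7) (11,13)]:
  edge (0,24)–(5,7): clear
  edge (5,7)–(11,13): clear
  edge (11,13)–(0,24): clear
  midpoint (18,9) outside
  → clear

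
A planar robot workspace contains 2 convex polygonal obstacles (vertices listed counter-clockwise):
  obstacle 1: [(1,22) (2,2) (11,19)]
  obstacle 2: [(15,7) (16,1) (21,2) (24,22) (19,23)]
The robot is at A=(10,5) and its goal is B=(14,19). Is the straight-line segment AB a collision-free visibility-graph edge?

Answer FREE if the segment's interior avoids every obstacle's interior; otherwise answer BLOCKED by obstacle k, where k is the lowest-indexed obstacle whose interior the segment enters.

Obstacle 1 [(1,22) (2,2) (11,19)]:
  edge (1,22)–(2,2): clear
  edge (2,2)–(11,19): clear
  edge (11,19)–(1,22): clear
  midpoint (12,12) outside
  → clear
Obstacle 2 [(15,7) (16,1) (21,2) (24,22) (19,23)]:
  edge (15,7)–(16,1): clear
  edge (16,1)–(21,2): clear
  edge (21,2)–(24,22): clear
  edge (24,22)–(19,23): clear
  edge (19,23)–(15,7): clear
  midpoint (12,12) outside
  → clear

FREE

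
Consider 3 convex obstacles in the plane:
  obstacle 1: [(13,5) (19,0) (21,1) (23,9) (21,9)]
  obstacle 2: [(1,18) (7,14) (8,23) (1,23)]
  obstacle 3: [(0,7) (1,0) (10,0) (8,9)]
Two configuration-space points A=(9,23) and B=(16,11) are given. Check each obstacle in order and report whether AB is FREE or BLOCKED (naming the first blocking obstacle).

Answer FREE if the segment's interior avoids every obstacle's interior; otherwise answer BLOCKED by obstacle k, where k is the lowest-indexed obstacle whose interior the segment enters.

Obstacle 1 [(13,5) (19,0) (21,1) (23,9) (21,9)]:
  edge (13,5)–(19,0): clear
  edge (19,0)–(21,1): clear
  edge (21,1)–(23,9): clear
  edge (23,9)–(21,9): clear
  edge (21,9)–(13,5): clear
  midpoint (25/2,17) outside
  → clear
Obstacle 2 [(1,18) (7,14) (8,23) (1,23)]:
  edge (1,18)–(7,14): clear
  edge (7,14)–(8,23): clear
  edge (8,23)–(1,23): clear
  edge (1,23)–(1,18): clear
  midpoint (25/2,17) outside
  → clear
Obstacle 3 [(0,7) (1,0) (10,0) (8,9)]:
  edge (0,7)–(1,0): clear
  edge (1,0)–(10,0): clear
  edge (10,0)–(8,9): clear
  edge (8,9)–(0,7): clear
  midpoint (25/2,17) outside
  → clear

FREE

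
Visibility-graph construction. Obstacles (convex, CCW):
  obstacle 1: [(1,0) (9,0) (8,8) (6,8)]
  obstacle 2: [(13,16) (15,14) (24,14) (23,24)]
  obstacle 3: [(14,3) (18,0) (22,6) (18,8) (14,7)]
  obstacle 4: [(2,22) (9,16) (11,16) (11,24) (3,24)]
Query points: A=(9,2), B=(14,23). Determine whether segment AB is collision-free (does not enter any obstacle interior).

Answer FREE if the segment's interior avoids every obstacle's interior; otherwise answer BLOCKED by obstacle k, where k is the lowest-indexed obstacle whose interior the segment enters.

Obstacle 1 [(1,0) (9,0) (8,8) (6,8)]:
  edge (1,0)–(9,0): clear
  edge (9,0)–(8,8): clear
  edge (8,8)–(6,8): clear
  edge (6,8)–(1,0): clear
  midpoint (23/2,25/2) outside
  → clear
Obstacle 2 [(13,16) (15,14) (24,14) (23,24)]:
  edge (13,16)–(15,14): clear
  edge (15,14)–(24,14): clear
  edge (24,14)–(23,24): clear
  edge (23,24)–(13,16): clear
  midpoint (23/2,25/2) outside
  → clear
Obstacle 3 [(14,3) (18,0) (22,6) (18,8) (14,7)]:
  edge (14,3)–(18,0): clear
  edge (18,0)–(22,6): clear
  edge (22,6)–(18,8): clear
  edge (18,8)–(14,7): clear
  edge (14,7)–(14,3): clear
  midpoint (23/2,25/2) outside
  → clear
Obstacle 4 [(2,22) (9,16) (11,16) (11,24) (3,24)]:
  edge (2,22)–(9,16): clear
  edge (9,16)–(11,16): clear
  edge (11,16)–(11,24): clear
  edge (11,24)–(3,24): clear
  edge (3,24)–(2,22): clear
  midpoint (23/2,25/2) outside
  → clear

FREE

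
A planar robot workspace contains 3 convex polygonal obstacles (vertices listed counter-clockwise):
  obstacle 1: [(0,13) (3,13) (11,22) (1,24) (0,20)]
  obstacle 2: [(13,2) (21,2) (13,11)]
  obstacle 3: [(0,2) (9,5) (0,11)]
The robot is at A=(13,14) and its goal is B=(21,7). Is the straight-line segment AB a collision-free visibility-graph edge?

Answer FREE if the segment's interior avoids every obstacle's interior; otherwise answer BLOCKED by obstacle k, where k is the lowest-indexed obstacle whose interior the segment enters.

FREE

Obstacle 1 [(0,13) (3,13) (11,22) (1,24) (0,20)]:
  edge (0,13)–(3,13): clear
  edge (3,13)–(11,22): clear
  edge (11,22)–(1,24): clear
  edge (1,24)–(0,20): clear
  edge (0,20)–(0,13): clear
  midpoint (17,21/2) outside
  → clear
Obstacle 2 [(13,2) (21,2) (13,11)]:
  edge (13,2)–(21,2): clear
  edge (21,2)–(13,11): clear
  edge (13,11)–(13,2): clear
  midpoint (17,21/2) outside
  → clear
Obstacle 3 [(0,2) (9,5) (0,11)]:
  edge (0,2)–(9,5): clear
  edge (9,5)–(0,11): clear
  edge (0,11)–(0,2): clear
  midpoint (17,21/2) outside
  → clear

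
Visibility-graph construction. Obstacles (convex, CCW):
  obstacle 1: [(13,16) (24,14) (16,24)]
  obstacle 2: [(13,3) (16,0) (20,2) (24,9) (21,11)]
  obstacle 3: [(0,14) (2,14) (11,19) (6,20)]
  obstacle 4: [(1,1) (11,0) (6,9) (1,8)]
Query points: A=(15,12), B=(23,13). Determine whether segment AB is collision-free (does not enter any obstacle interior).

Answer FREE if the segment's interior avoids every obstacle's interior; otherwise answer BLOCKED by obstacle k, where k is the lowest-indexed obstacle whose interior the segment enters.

Obstacle 1 [(13,16) (24,14) (16,24)]:
  edge (13,16)–(24,14): clear
  edge (24,14)–(16,24): clear
  edge (16,24)–(13,16): clear
  midpoint (19,25/2) outside
  → clear
Obstacle 2 [(13,3) (16,0) (20,2) (24,9) (21,11)]:
  edge (13,3)–(16,0): clear
  edge (16,0)–(20,2): clear
  edge (20,2)–(24,9): clear
  edge (24,9)–(21,11): clear
  edge (21,11)–(13,3): clear
  midpoint (19,25/2) outside
  → clear
Obstacle 3 [(0,14) (2,14) (11,19) (6,20)]:
  edge (0,14)–(2,14): clear
  edge (2,14)–(11,19): clear
  edge (11,19)–(6,20): clear
  edge (6,20)–(0,14): clear
  midpoint (19,25/2) outside
  → clear
Obstacle 4 [(1,1) (11,0) (6,9) (1,8)]:
  edge (1,1)–(11,0): clear
  edge (11,0)–(6,9): clear
  edge (6,9)–(1,8): clear
  edge (1,8)–(1,1): clear
  midpoint (19,25/2) outside
  → clear

FREE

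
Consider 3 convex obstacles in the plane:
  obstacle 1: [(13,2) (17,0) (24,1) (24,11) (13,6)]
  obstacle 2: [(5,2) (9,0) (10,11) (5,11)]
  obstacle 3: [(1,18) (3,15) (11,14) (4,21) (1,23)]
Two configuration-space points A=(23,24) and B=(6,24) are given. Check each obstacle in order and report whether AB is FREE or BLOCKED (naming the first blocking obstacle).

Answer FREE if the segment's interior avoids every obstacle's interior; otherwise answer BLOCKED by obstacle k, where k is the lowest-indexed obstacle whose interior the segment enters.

FREE

Obstacle 1 [(13,2) (17,0) (24,1) (24,11) (13,6)]:
  edge (13,2)–(17,0): clear
  edge (17,0)–(24,1): clear
  edge (24,1)–(24,11): clear
  edge (24,11)–(13,6): clear
  edge (13,6)–(13,2): clear
  midpoint (29/2,24) outside
  → clear
Obstacle 2 [(5,2) (9,0) (10,11) (5,11)]:
  edge (5,2)–(9,0): clear
  edge (9,0)–(10,11): clear
  edge (10,11)–(5,11): clear
  edge (5,11)–(5,2): clear
  midpoint (29/2,24) outside
  → clear
Obstacle 3 [(1,18) (3,15) (11,14) (4,21) (1,23)]:
  edge (1,18)–(3,15): clear
  edge (3,15)–(11,14): clear
  edge (11,14)–(4,21): clear
  edge (4,21)–(1,23): clear
  edge (1,23)–(1,18): clear
  midpoint (29/2,24) outside
  → clear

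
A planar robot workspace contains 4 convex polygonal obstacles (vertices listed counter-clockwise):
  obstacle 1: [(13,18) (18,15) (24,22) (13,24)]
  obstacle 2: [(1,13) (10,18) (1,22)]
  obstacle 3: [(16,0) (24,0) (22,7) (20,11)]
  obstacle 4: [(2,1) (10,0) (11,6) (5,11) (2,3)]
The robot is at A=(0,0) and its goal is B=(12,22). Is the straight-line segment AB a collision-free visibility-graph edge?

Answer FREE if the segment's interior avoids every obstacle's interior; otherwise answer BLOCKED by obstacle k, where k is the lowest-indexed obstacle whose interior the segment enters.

BLOCKED by obstacle 2

Obstacle 1 [(13,18) (18,15) (24,22) (13,24)]:
  edge (13,18)–(18,15): clear
  edge (18,15)–(24,22): clear
  edge (24,22)–(13,24): clear
  edge (13,24)–(13,18): clear
  midpoint (6,11) outside
  → clear
Obstacle 2 [(1,13) (10,18) (1,22)]:
  edge (1,13)–(10,18): crosses AB
  edge (10,18)–(1,22): crosses AB
  edge (1,22)–(1,13): clear
  → BLOCKED
Obstacle 3 [(16,0) (24,0) (22,7) (20,11)]:
  edge (16,0)–(24,0): clear
  edge (24,0)–(22,7): clear
  edge (22,7)–(20,11): clear
  edge (20,11)–(16,0): clear
  midpoint (6,11) outside
  → clear
Obstacle 4 [(2,1) (10,0) (11,6) (5,11) (2,3)]:
  edge (2,1)–(10,0): clear
  edge (10,0)–(11,6): clear
  edge (11,6)–(5,11): crosses AB
  edge (5,11)–(2,3): crosses AB
  edge (2,3)–(2,1): clear
  → BLOCKED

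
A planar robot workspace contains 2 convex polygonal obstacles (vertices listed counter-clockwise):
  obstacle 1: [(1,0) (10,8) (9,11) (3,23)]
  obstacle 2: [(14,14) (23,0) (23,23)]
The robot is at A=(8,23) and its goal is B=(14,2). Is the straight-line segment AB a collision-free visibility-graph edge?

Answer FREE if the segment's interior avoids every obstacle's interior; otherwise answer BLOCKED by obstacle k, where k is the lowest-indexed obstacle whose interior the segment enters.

FREE

Obstacle 1 [(1,0) (10,8) (9,11) (3,23)]:
  edge (1,0)–(10,8): clear
  edge (10,8)–(9,11): clear
  edge (9,11)–(3,23): clear
  edge (3,23)–(1,0): clear
  midpoint (11,25/2) outside
  → clear
Obstacle 2 [(14,14) (23,0) (23,23)]:
  edge (14,14)–(23,0): clear
  edge (23,0)–(23,23): clear
  edge (23,23)–(14,14): clear
  midpoint (11,25/2) outside
  → clear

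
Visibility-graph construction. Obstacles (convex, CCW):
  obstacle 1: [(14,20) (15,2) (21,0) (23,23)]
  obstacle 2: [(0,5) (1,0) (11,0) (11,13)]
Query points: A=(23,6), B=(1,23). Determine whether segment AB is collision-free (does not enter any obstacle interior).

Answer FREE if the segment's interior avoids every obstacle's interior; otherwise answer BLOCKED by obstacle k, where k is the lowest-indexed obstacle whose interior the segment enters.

BLOCKED by obstacle 1

Obstacle 1 [(14,20) (15,2) (21,0) (23,23)]:
  edge (14,20)–(15,2): crosses AB
  edge (15,2)–(21,0): clear
  edge (21,0)–(23,23): crosses AB
  edge (23,23)–(14,20): clear
  → BLOCKED
Obstacle 2 [(0,5) (1,0) (11,0) (11,13)]:
  edge (0,5)–(1,0): clear
  edge (1,0)–(11,0): clear
  edge (11,0)–(11,13): clear
  edge (11,13)–(0,5): clear
  midpoint (12,29/2) outside
  → clear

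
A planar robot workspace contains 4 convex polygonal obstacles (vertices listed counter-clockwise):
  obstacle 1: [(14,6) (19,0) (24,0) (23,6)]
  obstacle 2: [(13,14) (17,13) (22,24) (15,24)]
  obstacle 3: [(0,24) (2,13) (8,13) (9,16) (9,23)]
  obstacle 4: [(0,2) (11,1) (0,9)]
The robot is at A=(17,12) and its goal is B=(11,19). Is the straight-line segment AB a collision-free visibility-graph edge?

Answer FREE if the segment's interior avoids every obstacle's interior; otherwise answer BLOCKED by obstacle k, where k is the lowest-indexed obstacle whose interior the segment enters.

Obstacle 1 [(14,6) (19,0) (24,0) (23,6)]:
  edge (14,6)–(19,0): clear
  edge (19,0)–(24,0): clear
  edge (24,0)–(23,6): clear
  edge (23,6)–(14,6): clear
  midpoint (14,31/2) outside
  → clear
Obstacle 2 [(13,14) (17,13) (22,24) (15,24)]:
  edge (13,14)–(17,13): crosses AB
  edge (17,13)–(22,24): clear
  edge (22,24)–(15,24): clear
  edge (15,24)–(13,14): crosses AB
  → BLOCKED
Obstacle 3 [(0,24) (2,13) (8,13) (9,16) (9,23)]:
  edge (0,24)–(2,13): clear
  edge (2,13)–(8,13): clear
  edge (8,13)–(9,16): clear
  edge (9,16)–(9,23): clear
  edge (9,23)–(0,24): clear
  midpoint (14,31/2) outside
  → clear
Obstacle 4 [(0,2) (11,1) (0,9)]:
  edge (0,2)–(11,1): clear
  edge (11,1)–(0,9): clear
  edge (0,9)–(0,2): clear
  midpoint (14,31/2) outside
  → clear

BLOCKED by obstacle 2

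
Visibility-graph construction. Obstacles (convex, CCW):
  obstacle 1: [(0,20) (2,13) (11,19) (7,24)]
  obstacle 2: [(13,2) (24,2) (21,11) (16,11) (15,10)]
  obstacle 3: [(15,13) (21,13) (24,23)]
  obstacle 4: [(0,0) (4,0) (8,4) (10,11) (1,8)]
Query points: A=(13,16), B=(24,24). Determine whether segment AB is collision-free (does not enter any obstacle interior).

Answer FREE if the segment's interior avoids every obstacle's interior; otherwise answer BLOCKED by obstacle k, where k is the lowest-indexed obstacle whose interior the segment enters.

FREE

Obstacle 1 [(0,20) (2,13) (11,19) (7,24)]:
  edge (0,20)–(2,13): clear
  edge (2,13)–(11,19): clear
  edge (11,19)–(7,24): clear
  edge (7,24)–(0,20): clear
  midpoint (37/2,20) outside
  → clear
Obstacle 2 [(13,2) (24,2) (21,11) (16,11) (15,10)]:
  edge (13,2)–(24,2): clear
  edge (24,2)–(21,11): clear
  edge (21,11)–(16,11): clear
  edge (16,11)–(15,10): clear
  edge (15,10)–(13,2): clear
  midpoint (37/2,20) outside
  → clear
Obstacle 3 [(15,13) (21,13) (24,23)]:
  edge (15,13)–(21,13): clear
  edge (21,13)–(24,23): clear
  edge (24,23)–(15,13): clear
  midpoint (37/2,20) outside
  → clear
Obstacle 4 [(0,0) (4,0) (8,4) (10,11) (1,8)]:
  edge (0,0)–(4,0): clear
  edge (4,0)–(8,4): clear
  edge (8,4)–(10,11): clear
  edge (10,11)–(1,8): clear
  edge (1,8)–(0,0): clear
  midpoint (37/2,20) outside
  → clear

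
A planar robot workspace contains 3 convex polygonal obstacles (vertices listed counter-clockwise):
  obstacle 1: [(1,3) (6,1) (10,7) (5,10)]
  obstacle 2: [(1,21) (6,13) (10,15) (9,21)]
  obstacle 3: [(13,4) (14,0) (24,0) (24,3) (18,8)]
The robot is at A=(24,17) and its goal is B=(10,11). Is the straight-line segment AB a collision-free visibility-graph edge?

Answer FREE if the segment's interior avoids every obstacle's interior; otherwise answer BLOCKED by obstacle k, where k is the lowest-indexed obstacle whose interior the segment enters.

FREE

Obstacle 1 [(1,3) (6,1) (10,7) (5,10)]:
  edge (1,3)–(6,1): clear
  edge (6,1)–(10,7): clear
  edge (10,7)–(5,10): clear
  edge (5,10)–(1,3): clear
  midpoint (17,14) outside
  → clear
Obstacle 2 [(1,21) (6,13) (10,15) (9,21)]:
  edge (1,21)–(6,13): clear
  edge (6,13)–(10,15): clear
  edge (10,15)–(9,21): clear
  edge (9,21)–(1,21): clear
  midpoint (17,14) outside
  → clear
Obstacle 3 [(13,4) (14,0) (24,0) (24,3) (18,8)]:
  edge (13,4)–(14,0): clear
  edge (14,0)–(24,0): clear
  edge (24,0)–(24,3): clear
  edge (24,3)–(18,8): clear
  edge (18,8)–(13,4): clear
  midpoint (17,14) outside
  → clear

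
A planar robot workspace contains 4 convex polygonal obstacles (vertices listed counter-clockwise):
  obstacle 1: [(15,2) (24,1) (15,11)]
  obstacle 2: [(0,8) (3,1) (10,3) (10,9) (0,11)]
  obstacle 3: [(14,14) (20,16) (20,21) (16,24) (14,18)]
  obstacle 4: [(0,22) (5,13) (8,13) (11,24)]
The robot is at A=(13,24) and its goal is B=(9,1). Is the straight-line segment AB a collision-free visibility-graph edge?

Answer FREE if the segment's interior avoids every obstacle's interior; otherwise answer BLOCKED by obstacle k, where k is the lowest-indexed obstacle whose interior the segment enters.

BLOCKED by obstacle 2

Obstacle 1 [(15,2) (24,1) (15,11)]:
  edge (15,2)–(24,1): clear
  edge (24,1)–(15,11): clear
  edge (15,11)–(15,2): clear
  midpoint (11,25/2) outside
  → clear
Obstacle 2 [(0,8) (3,1) (10,3) (10,9) (0,11)]:
  edge (0,8)–(3,1): clear
  edge (3,1)–(10,3): crosses AB
  edge (10,3)–(10,9): crosses AB
  edge (10,9)–(0,11): clear
  edge (0,11)–(0,8): clear
  → BLOCKED
Obstacle 3 [(14,14) (20,16) (20,21) (16,24) (14,18)]:
  edge (14,14)–(20,16): clear
  edge (20,16)–(20,21): clear
  edge (20,21)–(16,24): clear
  edge (16,24)–(14,18): clear
  edge (14,18)–(14,14): clear
  midpoint (11,25/2) outside
  → clear
Obstacle 4 [(0,22) (5,13) (8,13) (11,24)]:
  edge (0,22)–(5,13): clear
  edge (5,13)–(8,13): clear
  edge (8,13)–(11,24): clear
  edge (11,24)–(0,22): clear
  midpoint (11,25/2) outside
  → clear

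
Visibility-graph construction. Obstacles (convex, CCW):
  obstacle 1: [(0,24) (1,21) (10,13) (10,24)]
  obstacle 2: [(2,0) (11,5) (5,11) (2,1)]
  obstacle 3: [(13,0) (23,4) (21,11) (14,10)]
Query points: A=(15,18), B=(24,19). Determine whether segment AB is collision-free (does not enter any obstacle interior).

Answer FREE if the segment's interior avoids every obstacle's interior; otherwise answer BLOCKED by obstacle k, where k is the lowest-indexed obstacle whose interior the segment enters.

Obstacle 1 [(0,24) (1,21) (10,13) (10,24)]:
  edge (0,24)–(1,21): clear
  edge (1,21)–(10,13): clear
  edge (10,13)–(10,24): clear
  edge (10,24)–(0,24): clear
  midpoint (39/2,37/2) outside
  → clear
Obstacle 2 [(2,0) (11,5) (5,11) (2,1)]:
  edge (2,0)–(11,5): clear
  edge (11,5)–(5,11): clear
  edge (5,11)–(2,1): clear
  edge (2,1)–(2,0): clear
  midpoint (39/2,37/2) outside
  → clear
Obstacle 3 [(13,0) (23,4) (21,11) (14,10)]:
  edge (13,0)–(23,4): clear
  edge (23,4)–(21,11): clear
  edge (21,11)–(14,10): clear
  edge (14,10)–(13,0): clear
  midpoint (39/2,37/2) outside
  → clear

FREE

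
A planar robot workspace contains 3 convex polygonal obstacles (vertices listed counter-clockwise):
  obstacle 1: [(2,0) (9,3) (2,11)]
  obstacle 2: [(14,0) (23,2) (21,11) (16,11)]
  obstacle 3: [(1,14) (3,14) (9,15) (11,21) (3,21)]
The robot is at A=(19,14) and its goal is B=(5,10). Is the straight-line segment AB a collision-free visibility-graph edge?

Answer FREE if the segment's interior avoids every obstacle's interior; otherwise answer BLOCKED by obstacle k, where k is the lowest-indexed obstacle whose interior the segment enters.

FREE

Obstacle 1 [(2,0) (9,3) (2,11)]:
  edge (2,0)–(9,3): clear
  edge (9,3)–(2,11): clear
  edge (2,11)–(2,0): clear
  midpoint (12,12) outside
  → clear
Obstacle 2 [(14,0) (23,2) (21,11) (16,11)]:
  edge (14,0)–(23,2): clear
  edge (23,2)–(21,11): clear
  edge (21,11)–(16,11): clear
  edge (16,11)–(14,0): clear
  midpoint (12,12) outside
  → clear
Obstacle 3 [(1,14) (3,14) (9,15) (11,21) (3,21)]:
  edge (1,14)–(3,14): clear
  edge (3,14)–(9,15): clear
  edge (9,15)–(11,21): clear
  edge (11,21)–(3,21): clear
  edge (3,21)–(1,14): clear
  midpoint (12,12) outside
  → clear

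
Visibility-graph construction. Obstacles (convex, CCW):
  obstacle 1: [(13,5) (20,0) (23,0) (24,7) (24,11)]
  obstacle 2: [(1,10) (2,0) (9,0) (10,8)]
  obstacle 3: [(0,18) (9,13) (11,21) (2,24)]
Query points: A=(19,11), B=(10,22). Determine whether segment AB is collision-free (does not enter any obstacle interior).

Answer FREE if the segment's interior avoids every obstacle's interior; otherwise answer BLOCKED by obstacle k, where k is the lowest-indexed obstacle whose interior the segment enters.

Obstacle 1 [(13,5) (20,0) (23,0) (24,7) (24,11)]:
  edge (13,5)–(20,0): clear
  edge (20,0)–(23,0): clear
  edge (23,0)–(24,7): clear
  edge (24,7)–(24,11): clear
  edge (24,11)–(13,5): clear
  midpoint (29/2,33/2) outside
  → clear
Obstacle 2 [(1,10) (2,0) (9,0) (10,8)]:
  edge (1,10)–(2,0): clear
  edge (2,0)–(9,0): clear
  edge (9,0)–(10,8): clear
  edge (10,8)–(1,10): clear
  midpoint (29/2,33/2) outside
  → clear
Obstacle 3 [(0,18) (9,13) (11,21) (2,24)]:
  edge (0,18)–(9,13): clear
  edge (9,13)–(11,21): crosses AB
  edge (11,21)–(2,24): crosses AB
  edge (2,24)–(0,18): clear
  → BLOCKED

BLOCKED by obstacle 3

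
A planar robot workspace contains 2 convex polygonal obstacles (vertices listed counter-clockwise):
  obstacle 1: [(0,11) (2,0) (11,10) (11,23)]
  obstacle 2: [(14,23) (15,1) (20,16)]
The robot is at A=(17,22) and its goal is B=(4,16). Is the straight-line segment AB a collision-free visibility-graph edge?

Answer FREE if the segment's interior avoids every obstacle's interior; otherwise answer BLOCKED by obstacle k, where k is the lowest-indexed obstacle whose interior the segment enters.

Obstacle 1 [(0,11) (2,0) (11,10) (11,23)]:
  edge (0,11)–(2,0): clear
  edge (2,0)–(11,10): clear
  edge (11,10)–(11,23): crosses AB
  edge (11,23)–(0,11): crosses AB
  → BLOCKED
Obstacle 2 [(14,23) (15,1) (20,16)]:
  edge (14,23)–(15,1): crosses AB
  edge (15,1)–(20,16): clear
  edge (20,16)–(14,23): crosses AB
  → BLOCKED

BLOCKED by obstacle 1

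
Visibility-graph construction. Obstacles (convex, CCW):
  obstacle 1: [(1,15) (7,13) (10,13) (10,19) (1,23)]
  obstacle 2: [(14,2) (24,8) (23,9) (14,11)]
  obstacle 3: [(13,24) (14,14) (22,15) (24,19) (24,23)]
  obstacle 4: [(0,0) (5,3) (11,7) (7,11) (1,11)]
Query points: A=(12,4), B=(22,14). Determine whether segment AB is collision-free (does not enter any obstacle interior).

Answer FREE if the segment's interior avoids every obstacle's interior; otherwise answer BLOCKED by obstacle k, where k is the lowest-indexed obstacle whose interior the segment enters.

Obstacle 1 [(1,15) (7,13) (10,13) (10,19) (1,23)]:
  edge (1,15)–(7,13): clear
  edge (7,13)–(10,13): clear
  edge (10,13)–(10,19): clear
  edge (10,19)–(1,23): clear
  edge (1,23)–(1,15): clear
  midpoint (17,9) outside
  → clear
Obstacle 2 [(14,2) (24,8) (23,9) (14,11)]:
  edge (14,2)–(24,8): clear
  edge (24,8)–(23,9): clear
  edge (23,9)–(14,11): crosses AB
  edge (14,11)–(14,2): crosses AB
  → BLOCKED
Obstacle 3 [(13,24) (14,14) (22,15) (24,19) (24,23)]:
  edge (13,24)–(14,14): clear
  edge (14,14)–(22,15): clear
  edge (22,15)–(24,19): clear
  edge (24,19)–(24,23): clear
  edge (24,23)–(13,24): clear
  midpoint (17,9) outside
  → clear
Obstacle 4 [(0,0) (5,3) (11,7) (7,11) (1,11)]:
  edge (0,0)–(5,3): clear
  edge (5,3)–(11,7): clear
  edge (11,7)–(7,11): clear
  edge (7,11)–(1,11): clear
  edge (1,11)–(0,0): clear
  midpoint (17,9) outside
  → clear

BLOCKED by obstacle 2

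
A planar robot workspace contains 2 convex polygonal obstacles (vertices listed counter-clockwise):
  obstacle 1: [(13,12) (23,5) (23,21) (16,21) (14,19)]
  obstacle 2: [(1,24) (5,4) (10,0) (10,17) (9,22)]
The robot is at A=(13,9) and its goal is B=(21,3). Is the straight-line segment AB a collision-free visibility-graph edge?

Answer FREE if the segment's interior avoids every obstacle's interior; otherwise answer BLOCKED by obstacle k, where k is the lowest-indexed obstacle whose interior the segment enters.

Obstacle 1 [(13,12) (23,5) (23,21) (16,21) (14,19)]:
  edge (13,12)–(23,5): clear
  edge (23,5)–(23,21): clear
  edge (23,21)–(16,21): clear
  edge (16,21)–(14,19): clear
  edge (14,19)–(13,12): clear
  midpoint (17,6) outside
  → clear
Obstacle 2 [(1,24) (5,4) (10,0) (10,17) (9,22)]:
  edge (1,24)–(5,4): clear
  edge (5,4)–(10,0): clear
  edge (10,0)–(10,17): clear
  edge (10,17)–(9,22): clear
  edge (9,22)–(1,24): clear
  midpoint (17,6) outside
  → clear

FREE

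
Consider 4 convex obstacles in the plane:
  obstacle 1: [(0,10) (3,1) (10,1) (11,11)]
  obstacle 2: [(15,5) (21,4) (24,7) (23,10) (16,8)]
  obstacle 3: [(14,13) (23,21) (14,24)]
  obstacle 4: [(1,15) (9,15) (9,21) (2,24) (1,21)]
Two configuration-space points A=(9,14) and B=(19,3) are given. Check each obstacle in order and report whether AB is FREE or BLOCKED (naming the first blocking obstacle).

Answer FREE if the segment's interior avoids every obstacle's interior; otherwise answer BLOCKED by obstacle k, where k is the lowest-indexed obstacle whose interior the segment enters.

Obstacle 1 [(0,10) (3,1) (10,1) (11,11)]:
  edge (0,10)–(3,1): clear
  edge (3,1)–(10,1): clear
  edge (10,1)–(11,11): clear
  edge (11,11)–(0,10): clear
  midpoint (14,17/2) outside
  → clear
Obstacle 2 [(15,5) (21,4) (24,7) (23,10) (16,8)]:
  edge (15,5)–(21,4): crosses AB
  edge (21,4)–(24,7): clear
  edge (24,7)–(23,10): clear
  edge (23,10)–(16,8): clear
  edge (16,8)–(15,5): crosses AB
  → BLOCKED
Obstacle 3 [(14,13) (23,21) (14,24)]:
  edge (14,13)–(23,21): clear
  edge (23,21)–(14,24): clear
  edge (14,24)–(14,13): clear
  midpoint (14,17/2) outside
  → clear
Obstacle 4 [(1,15) (9,15) (9,21) (2,24) (1,21)]:
  edge (1,15)–(9,15): clear
  edge (9,15)–(9,21): clear
  edge (9,21)–(2,24): clear
  edge (2,24)–(1,21): clear
  edge (1,21)–(1,15): clear
  midpoint (14,17/2) outside
  → clear

BLOCKED by obstacle 2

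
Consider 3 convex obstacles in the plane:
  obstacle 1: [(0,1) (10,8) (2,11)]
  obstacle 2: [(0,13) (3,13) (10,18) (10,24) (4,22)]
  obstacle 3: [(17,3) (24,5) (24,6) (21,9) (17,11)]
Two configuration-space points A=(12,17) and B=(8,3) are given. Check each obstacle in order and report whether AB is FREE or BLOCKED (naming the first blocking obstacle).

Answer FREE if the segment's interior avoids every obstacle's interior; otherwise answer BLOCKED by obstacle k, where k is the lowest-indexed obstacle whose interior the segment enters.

BLOCKED by obstacle 1

Obstacle 1 [(0,1) (10,8) (2,11)]:
  edge (0,1)–(10,8): crosses AB
  edge (10,8)–(2,11): crosses AB
  edge (2,11)–(0,1): clear
  → BLOCKED
Obstacle 2 [(0,13) (3,13) (10,18) (10,24) (4,22)]:
  edge (0,13)–(3,13): clear
  edge (3,13)–(10,18): clear
  edge (10,18)–(10,24): clear
  edge (10,24)–(4,22): clear
  edge (4,22)–(0,13): clear
  midpoint (10,10) outside
  → clear
Obstacle 3 [(17,3) (24,5) (24,6) (21,9) (17,11)]:
  edge (17,3)–(24,5): clear
  edge (24,5)–(24,6): clear
  edge (24,6)–(21,9): clear
  edge (21,9)–(17,11): clear
  edge (17,11)–(17,3): clear
  midpoint (10,10) outside
  → clear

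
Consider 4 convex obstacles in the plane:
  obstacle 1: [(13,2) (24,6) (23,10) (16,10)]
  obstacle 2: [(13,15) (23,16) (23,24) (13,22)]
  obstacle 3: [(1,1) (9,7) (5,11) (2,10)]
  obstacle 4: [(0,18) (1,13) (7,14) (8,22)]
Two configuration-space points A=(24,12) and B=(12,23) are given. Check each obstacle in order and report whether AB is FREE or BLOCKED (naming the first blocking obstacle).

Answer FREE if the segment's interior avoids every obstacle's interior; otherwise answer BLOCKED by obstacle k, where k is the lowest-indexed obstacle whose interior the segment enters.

BLOCKED by obstacle 2

Obstacle 1 [(13,2) (24,6) (23,10) (16,10)]:
  edge (13,2)–(24,6): clear
  edge (24,6)–(23,10): clear
  edge (23,10)–(16,10): clear
  edge (16,10)–(13,2): clear
  midpoint (18,35/2) outside
  → clear
Obstacle 2 [(13,15) (23,16) (23,24) (13,22)]:
  edge (13,15)–(23,16): crosses AB
  edge (23,16)–(23,24): clear
  edge (23,24)–(13,22): crosses AB
  edge (13,22)–(13,15): clear
  → BLOCKED
Obstacle 3 [(1,1) (9,7) (5,11) (2,10)]:
  edge (1,1)–(9,7): clear
  edge (9,7)–(5,11): clear
  edge (5,11)–(2,10): clear
  edge (2,10)–(1,1): clear
  midpoint (18,35/2) outside
  → clear
Obstacle 4 [(0,18) (1,13) (7,14) (8,22)]:
  edge (0,18)–(1,13): clear
  edge (1,13)–(7,14): clear
  edge (7,14)–(8,22): clear
  edge (8,22)–(0,18): clear
  midpoint (18,35/2) outside
  → clear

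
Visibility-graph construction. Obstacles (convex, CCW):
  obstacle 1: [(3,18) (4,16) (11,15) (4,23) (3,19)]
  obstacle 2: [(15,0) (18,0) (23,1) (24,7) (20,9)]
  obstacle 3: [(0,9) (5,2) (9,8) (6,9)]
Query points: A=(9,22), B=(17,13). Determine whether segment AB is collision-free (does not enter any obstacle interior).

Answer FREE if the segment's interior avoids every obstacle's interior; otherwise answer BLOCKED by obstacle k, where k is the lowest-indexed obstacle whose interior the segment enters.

FREE

Obstacle 1 [(3,18) (4,16) (11,15) (4,23) (3,19)]:
  edge (3,18)–(4,16): clear
  edge (4,16)–(11,15): clear
  edge (11,15)–(4,23): clear
  edge (4,23)–(3,19): clear
  edge (3,19)–(3,18): clear
  midpoint (13,35/2) outside
  → clear
Obstacle 2 [(15,0) (18,0) (23,1) (24,7) (20,9)]:
  edge (15,0)–(18,0): clear
  edge (18,0)–(23,1): clear
  edge (23,1)–(24,7): clear
  edge (24,7)–(20,9): clear
  edge (20,9)–(15,0): clear
  midpoint (13,35/2) outside
  → clear
Obstacle 3 [(0,9) (5,2) (9,8) (6,9)]:
  edge (0,9)–(5,2): clear
  edge (5,2)–(9,8): clear
  edge (9,8)–(6,9): clear
  edge (6,9)–(0,9): clear
  midpoint (13,35/2) outside
  → clear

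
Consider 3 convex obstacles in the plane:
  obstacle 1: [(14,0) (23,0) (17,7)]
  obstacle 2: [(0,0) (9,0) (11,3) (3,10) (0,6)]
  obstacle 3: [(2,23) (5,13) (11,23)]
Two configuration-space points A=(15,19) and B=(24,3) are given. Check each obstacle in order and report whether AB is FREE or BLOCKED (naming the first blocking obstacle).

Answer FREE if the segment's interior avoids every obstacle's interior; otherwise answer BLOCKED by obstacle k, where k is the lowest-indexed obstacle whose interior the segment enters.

Obstacle 1 [(14,0) (23,0) (17,7)]:
  edge (14,0)–(23,0): clear
  edge (23,0)–(17,7): clear
  edge (17,7)–(14,0): clear
  midpoint (39/2,11) outside
  → clear
Obstacle 2 [(0,0) (9,0) (11,3) (3,10) (0,6)]:
  edge (0,0)–(9,0): clear
  edge (9,0)–(11,3): clear
  edge (11,3)–(3,10): clear
  edge (3,10)–(0,6): clear
  edge (0,6)–(0,0): clear
  midpoint (39/2,11) outside
  → clear
Obstacle 3 [(2,23) (5,13) (11,23)]:
  edge (2,23)–(5,13): clear
  edge (5,13)–(11,23): clear
  edge (11,23)–(2,23): clear
  midpoint (39/2,11) outside
  → clear

FREE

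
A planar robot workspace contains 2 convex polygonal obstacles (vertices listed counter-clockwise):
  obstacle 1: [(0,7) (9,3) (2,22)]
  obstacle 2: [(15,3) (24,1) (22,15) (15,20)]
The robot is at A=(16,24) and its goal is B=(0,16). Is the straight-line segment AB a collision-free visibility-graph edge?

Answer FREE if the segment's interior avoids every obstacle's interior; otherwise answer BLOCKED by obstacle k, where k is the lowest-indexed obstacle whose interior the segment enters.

BLOCKED by obstacle 1

Obstacle 1 [(0,7) (9,3) (2,22)]:
  edge (0,7)–(9,3): clear
  edge (9,3)–(2,22): crosses AB
  edge (2,22)–(0,7): crosses AB
  → BLOCKED
Obstacle 2 [(15,3) (24,1) (22,15) (15,20)]:
  edge (15,3)–(24,1): clear
  edge (24,1)–(22,15): clear
  edge (22,15)–(15,20): clear
  edge (15,20)–(15,3): clear
  midpoint (8,20) outside
  → clear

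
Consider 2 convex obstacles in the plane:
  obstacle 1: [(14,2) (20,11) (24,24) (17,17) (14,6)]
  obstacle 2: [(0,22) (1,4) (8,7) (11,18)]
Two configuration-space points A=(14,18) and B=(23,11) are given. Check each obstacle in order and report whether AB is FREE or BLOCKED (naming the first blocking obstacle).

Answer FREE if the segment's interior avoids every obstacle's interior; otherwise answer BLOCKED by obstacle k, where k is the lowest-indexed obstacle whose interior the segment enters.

Obstacle 1 [(14,2) (20,11) (24,24) (17,17) (14,6)]:
  edge (14,2)–(20,11): clear
  edge (20,11)–(24,24): crosses AB
  edge (24,24)–(17,17): clear
  edge (17,17)–(14,6): crosses AB
  edge (14,6)–(14,2): clear
  → BLOCKED
Obstacle 2 [(0,22) (1,4) (8,7) (11,18)]:
  edge (0,22)–(1,4): clear
  edge (1,4)–(8,7): clear
  edge (8,7)–(11,18): clear
  edge (11,18)–(0,22): clear
  midpoint (37/2,29/2) outside
  → clear

BLOCKED by obstacle 1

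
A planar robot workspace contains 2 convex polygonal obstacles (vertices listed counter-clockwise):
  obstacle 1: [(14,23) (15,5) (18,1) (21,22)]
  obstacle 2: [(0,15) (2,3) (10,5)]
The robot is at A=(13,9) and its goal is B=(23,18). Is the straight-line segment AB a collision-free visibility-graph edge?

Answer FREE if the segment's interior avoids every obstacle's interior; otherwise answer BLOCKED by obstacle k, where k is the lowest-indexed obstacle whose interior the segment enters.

Obstacle 1 [(14,23) (15,5) (18,1) (21,22)]:
  edge (14,23)–(15,5): crosses AB
  edge (15,5)–(18,1): clear
  edge (18,1)–(21,22): crosses AB
  edge (21,22)–(14,23): clear
  → BLOCKED
Obstacle 2 [(0,15) (2,3) (10,5)]:
  edge (0,15)–(2,3): clear
  edge (2,3)–(10,5): clear
  edge (10,5)–(0,15): clear
  midpoint (18,27/2) outside
  → clear

BLOCKED by obstacle 1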